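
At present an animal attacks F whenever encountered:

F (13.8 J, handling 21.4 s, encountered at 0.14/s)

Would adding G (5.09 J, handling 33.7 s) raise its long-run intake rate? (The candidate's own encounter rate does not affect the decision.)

No

Current rate: (0.14×13.8)/(1 + 0.14×21.4) = 0.4835 J/s.
Profitability of G: 5.09/33.7 = 0.151 J/s.
0.151 < 0.4835, so adding G would lower the average — exclude it.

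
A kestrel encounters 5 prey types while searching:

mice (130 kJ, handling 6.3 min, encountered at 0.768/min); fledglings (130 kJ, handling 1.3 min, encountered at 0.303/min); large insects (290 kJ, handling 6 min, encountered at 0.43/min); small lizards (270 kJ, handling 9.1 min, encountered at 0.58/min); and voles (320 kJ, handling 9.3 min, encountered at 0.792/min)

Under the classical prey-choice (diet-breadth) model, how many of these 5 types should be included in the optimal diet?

2

Profitabilities (E/h, kJ/min): fledglings 100, large insects 48.3, voles 34.4, small lizards 29.7, mice 20.6. Add prey in this order while the next type's profitability exceeds the intake rate on those already taken.
Rate on top 1: 28.26. large insects: 48.3 > 28.26 → include.
Rate on top 2: 41.29. voles: 34.4 < 41.29 → exclude; stop.
Optimal diet: fledglings, large insects — 2 of 5 types.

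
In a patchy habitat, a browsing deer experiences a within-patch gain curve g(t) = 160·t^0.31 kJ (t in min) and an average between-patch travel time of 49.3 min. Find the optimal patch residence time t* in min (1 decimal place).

22.1 min

Optimal t* satisfies g'(t*) = g(t*)/(T + t*).
g'(t) = 0.31·160·t^-0.69. Setting 0.31·160·t^-0.69 = 160·t^0.31/(49.3+t) gives 0.31(49.3+t) = t, so 0.69·t = 0.31×49.3.
t* = 0.31×49.3/0.69 = 22.15 min.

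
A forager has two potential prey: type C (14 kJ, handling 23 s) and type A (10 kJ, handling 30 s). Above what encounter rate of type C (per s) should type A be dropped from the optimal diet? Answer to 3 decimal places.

The zero-one rule: include type A iff E₂/h₂ > λE₁/(1+λh₁). Equality gives the switch point.
λE₁h₂ = E₂ + λE₂h₁ ⇒ λ = E₂/(E₁h₂ − E₂h₁) = 10/(420 − 230) = 0.05263 per s.

0.053 per s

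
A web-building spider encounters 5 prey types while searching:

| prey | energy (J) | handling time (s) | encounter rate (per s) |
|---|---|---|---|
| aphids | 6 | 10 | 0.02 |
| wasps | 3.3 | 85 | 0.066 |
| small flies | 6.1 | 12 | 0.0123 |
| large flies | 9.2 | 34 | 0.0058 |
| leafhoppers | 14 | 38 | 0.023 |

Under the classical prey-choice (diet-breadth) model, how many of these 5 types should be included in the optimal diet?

4

Rank by E/h (J/s): aphids 0.6, small flies 0.508, leafhoppers 0.368, large flies 0.271, wasps 0.0388. Include each in turn until the next type's E/h falls below the running intake rate.
Rate on top 1: 0.1. small flies: 0.508 > 0.1 → include.
Rate on top 2: 0.1447. leafhoppers: 0.368 > 0.1447 → include.
Rate on top 3: 0.2327. large flies: 0.271 > 0.2327 → include.
Rate on top 4: 0.2358. wasps: 0.0388 < 0.2358 → exclude; stop.
Optimal diet: aphids, small flies, leafhoppers, large flies — 4 of 5 types.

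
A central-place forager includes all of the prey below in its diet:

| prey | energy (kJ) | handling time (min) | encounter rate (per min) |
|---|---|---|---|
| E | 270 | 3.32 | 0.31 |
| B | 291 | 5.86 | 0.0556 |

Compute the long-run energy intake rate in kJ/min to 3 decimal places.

Energy encountered per unit search time: 0.31×270 + 0.0556×291 = 99.88 kJ/min.
Handling time per unit search time: 0.31×3.32 + 0.0556×5.86 = 1.355.
Rate = 99.88/(1 + 1.355) = 42.41 kJ/min.

42.411 kJ/min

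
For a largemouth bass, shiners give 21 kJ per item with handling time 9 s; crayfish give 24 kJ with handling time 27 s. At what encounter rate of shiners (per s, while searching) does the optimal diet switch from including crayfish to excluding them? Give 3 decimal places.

Drop crayfish once their profitability E₂/h₂ falls below the rate achievable on shiners alone: E₂/h₂ = λE₁/(1 + λh₁).
Solve for λ: λE₁h₂ = E₂(1 + λh₁) → λ(E₁h₂ − E₂h₁) = E₂ → λ = E₂/(E₁h₂ − E₂h₁).
λ = 24/(21×27 − 24×9) = 24/351 = 0.06838 per s.

0.068 per s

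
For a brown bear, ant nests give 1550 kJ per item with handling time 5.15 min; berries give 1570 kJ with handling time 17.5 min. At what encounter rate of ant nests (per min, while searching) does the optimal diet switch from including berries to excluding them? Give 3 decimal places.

0.082 per min

At the threshold, the rate on ant nests alone equals the profitability of berries: λ·1550/(1 + λ·5.15) = 1570/17.5 = 89.71.
Rearranging, λ(1550 − 89.71×5.15) = 89.71, so λ = 89.71/1088 = 0.08246 per min.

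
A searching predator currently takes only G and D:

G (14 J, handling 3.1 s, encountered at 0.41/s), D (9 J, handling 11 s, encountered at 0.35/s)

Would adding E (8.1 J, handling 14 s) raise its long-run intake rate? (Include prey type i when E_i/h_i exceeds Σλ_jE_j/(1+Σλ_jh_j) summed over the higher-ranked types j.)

No

Current rate: (0.41×14 + 0.35×9)/(1 + 0.41×3.1 + 0.35×11) = 1.452 J/s.
Profitability of E: 8.1/14 = 0.5786 J/s.
0.5786 < 1.452, so adding E would lower the average — exclude it.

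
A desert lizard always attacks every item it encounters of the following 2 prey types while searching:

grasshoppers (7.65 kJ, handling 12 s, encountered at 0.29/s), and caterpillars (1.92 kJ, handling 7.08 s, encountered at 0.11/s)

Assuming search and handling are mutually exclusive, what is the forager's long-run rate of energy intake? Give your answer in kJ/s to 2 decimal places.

Energy encountered per unit search time: 0.29×7.65 + 0.11×1.92 = 2.43 kJ/s.
Handling time per unit search time: 0.29×12 + 0.11×7.08 = 4.259.
Rate = 2.43/(1 + 4.259) = 0.462 kJ/s.

0.46 kJ/s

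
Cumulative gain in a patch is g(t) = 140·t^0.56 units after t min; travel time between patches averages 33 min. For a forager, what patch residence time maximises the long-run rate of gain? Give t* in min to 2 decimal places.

Optimal t* satisfies g'(t*) = g(t*)/(T + t*).
g'(t) = 0.56·140·t^-0.44. Setting 0.56·140·t^-0.44 = 140·t^0.56/(33+t) gives 0.56(33+t) = t, so 0.44·t = 0.56×33.
t* = 0.56×33/0.44 = 42 min.

42.00 min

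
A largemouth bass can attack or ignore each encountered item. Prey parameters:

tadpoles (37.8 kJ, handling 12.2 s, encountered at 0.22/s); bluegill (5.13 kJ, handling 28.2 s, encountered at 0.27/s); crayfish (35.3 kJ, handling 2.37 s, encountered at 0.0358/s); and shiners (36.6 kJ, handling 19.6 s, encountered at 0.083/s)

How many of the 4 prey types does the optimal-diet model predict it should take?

2

Rank by E/h (kJ/s): crayfish 14.9, tadpoles 3.1, shiners 1.87, bluegill 0.182. Include each in turn until the next type's E/h falls below the running intake rate.
Rate on top 1: 1.165. tadpoles: 3.1 > 1.165 → include.
Rate on top 2: 2.542. shiners: 1.87 < 2.542 → exclude; stop.
Optimal diet: crayfish, tadpoles — 2 of 4 types.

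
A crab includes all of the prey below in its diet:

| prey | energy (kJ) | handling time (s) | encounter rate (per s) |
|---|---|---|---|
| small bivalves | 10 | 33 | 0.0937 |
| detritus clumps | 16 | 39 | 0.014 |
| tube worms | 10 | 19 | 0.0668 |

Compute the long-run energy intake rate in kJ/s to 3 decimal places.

0.310 kJ/s

R = Σλ_iE_i / (1 + Σλ_ih_i)
Numerator: 0.0937×10 + 0.014×16 + 0.0668×10 = 1.829
Denominator: 1 + 0.0937×33 + 0.014×39 + 0.0668×19 = 5.907
R = 1.829/5.907 = 0.3096 kJ/s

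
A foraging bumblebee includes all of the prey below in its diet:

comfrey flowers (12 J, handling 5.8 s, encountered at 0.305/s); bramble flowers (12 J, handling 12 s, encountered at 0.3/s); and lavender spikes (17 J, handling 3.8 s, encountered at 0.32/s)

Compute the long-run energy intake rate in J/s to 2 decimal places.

1.67 J/s

R = Σλ_iE_i / (1 + Σλ_ih_i)
Numerator: 0.305×12 + 0.3×12 + 0.32×17 = 12.7
Denominator: 1 + 0.305×5.8 + 0.3×12 + 0.32×3.8 = 7.585
R = 12.7/7.585 = 1.674 J/s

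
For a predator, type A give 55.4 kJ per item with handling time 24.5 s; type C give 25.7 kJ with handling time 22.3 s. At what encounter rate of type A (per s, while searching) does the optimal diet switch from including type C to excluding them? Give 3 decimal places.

Drop type C once their profitability E₂/h₂ falls below the rate achievable on type A alone: E₂/h₂ = λE₁/(1 + λh₁).
Solve for λ: λE₁h₂ = E₂(1 + λh₁) → λ(E₁h₂ − E₂h₁) = E₂ → λ = E₂/(E₁h₂ − E₂h₁).
λ = 25.7/(55.4×22.3 − 25.7×24.5) = 25.7/605.8 = 0.04243 per s.

0.042 per s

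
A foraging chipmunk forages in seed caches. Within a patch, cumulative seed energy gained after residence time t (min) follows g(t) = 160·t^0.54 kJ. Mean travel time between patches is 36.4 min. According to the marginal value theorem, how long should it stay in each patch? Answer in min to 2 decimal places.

Optimal t* satisfies g'(t*) = g(t*)/(T + t*).
g'(t) = 0.54·160·t^-0.46. Setting 0.54·160·t^-0.46 = 160·t^0.54/(36.4+t) gives 0.54(36.4+t) = t, so 0.46·t = 0.54×36.4.
t* = 0.54×36.4/0.46 = 42.73 min.

42.73 min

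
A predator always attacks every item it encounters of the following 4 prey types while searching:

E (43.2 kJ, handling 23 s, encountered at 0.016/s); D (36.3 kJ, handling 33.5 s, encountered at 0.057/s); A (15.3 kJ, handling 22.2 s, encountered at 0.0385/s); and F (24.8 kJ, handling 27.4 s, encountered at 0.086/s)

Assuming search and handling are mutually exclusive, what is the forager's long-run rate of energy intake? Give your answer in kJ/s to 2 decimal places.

0.84 kJ/s

Energy encountered per unit search time: 0.016×43.2 + 0.057×36.3 + 0.0385×15.3 + 0.086×24.8 = 5.482 kJ/s.
Handling time per unit search time: 0.016×23 + 0.057×33.5 + 0.0385×22.2 + 0.086×27.4 = 5.489.
Rate = 5.482/(1 + 5.489) = 0.8449 kJ/s.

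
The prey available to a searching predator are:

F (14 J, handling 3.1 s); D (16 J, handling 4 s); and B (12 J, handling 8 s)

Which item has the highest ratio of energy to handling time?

F

Profitability E/h (J/s): F = 14/3.1 = 4.52, D = 16/4 = 4, B = 12/8 = 1.5.
Ranked: F > D > B.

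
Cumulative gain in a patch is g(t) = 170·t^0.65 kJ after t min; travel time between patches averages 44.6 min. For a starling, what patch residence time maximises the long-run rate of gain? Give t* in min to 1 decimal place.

By the marginal value theorem, leave when the instantaneous gain rate g'(t) equals the habitat-wide average g(t)/(T + t).
g'(t) = 0.65·170·t^-0.35. Setting 0.65·170·t^-0.35 = 170·t^0.65/(44.6+t) gives 0.65(44.6+t) = t, so 0.35·t = 0.65×44.6.
t* = 0.65×44.6/0.35 = 82.83 min.

82.8 min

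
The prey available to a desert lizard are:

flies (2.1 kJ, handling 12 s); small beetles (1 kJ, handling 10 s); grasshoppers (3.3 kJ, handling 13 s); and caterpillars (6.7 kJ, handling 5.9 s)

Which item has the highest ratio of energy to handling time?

In descending order of E/h:
caterpillars: 6.7/5.9 = 1.14 kJ/s
grasshoppers: 3.3/13 = 0.254 kJ/s
flies: 2.1/12 = 0.175 kJ/s
small beetles: 1/10 = 0.1 kJ/s

caterpillars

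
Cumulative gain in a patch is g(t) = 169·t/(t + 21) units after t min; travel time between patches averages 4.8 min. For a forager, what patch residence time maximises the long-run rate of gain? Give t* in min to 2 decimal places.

Maximise g(t)/(T+t): set derivative to zero → g'(t)(T+t) = g(t).
g'(t) = 169·21/(t + 21)². Setting 169·21/(t+21)² = 169t/[(t+21)(4.8+t)] gives 21(4.8+t) = t(t+21), so t² = 21×4.8 = 100.8.
t* = √100.8 = 10.04 min.

10.04 min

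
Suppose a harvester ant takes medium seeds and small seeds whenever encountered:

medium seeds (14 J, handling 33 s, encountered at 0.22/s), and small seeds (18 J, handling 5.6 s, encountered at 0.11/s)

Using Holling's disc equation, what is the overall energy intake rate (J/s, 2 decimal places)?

0.57 J/s

Energy encountered per unit search time: 0.22×14 + 0.11×18 = 5.06 J/s.
Handling time per unit search time: 0.22×33 + 0.11×5.6 = 7.876.
Rate = 5.06/(1 + 7.876) = 0.5701 J/s.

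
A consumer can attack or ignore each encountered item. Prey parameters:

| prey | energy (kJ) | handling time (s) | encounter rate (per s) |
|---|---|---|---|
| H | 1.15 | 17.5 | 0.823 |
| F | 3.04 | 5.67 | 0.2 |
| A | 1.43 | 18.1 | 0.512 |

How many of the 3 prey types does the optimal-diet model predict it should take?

Rank by E/h (kJ/s): F 0.536, A 0.079, H 0.0657. Include each in turn until the next type's E/h falls below the running intake rate.
Rate on top 1: 0.2849. A: 0.079 < 0.2849 → exclude; stop.
Optimal diet: F — 1 of 3 types.

1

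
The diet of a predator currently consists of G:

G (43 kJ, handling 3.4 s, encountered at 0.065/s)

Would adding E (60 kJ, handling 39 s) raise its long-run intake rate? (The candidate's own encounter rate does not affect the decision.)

Intake rate on the current diet: R = (0.065×43) / (1 + 0.065×3.4) = 2.795/1.221 = 2.289 kJ/s.
Profitability of E: 60/39 = 1.538 kJ/s.
1.538 < 2.289, so adding E would lower the average — exclude it.

No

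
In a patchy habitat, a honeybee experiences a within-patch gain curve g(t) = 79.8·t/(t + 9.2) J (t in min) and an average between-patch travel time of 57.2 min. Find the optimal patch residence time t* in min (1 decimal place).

22.9 min

Optimal t* satisfies g'(t*) = g(t*)/(T + t*).
g'(t) = 79.8·9.2/(t + 9.2)². Setting 79.8·9.2/(t+9.2)² = 79.8t/[(t+9.2)(57.2+t)] gives 9.2(57.2+t) = t(t+9.2), so t² = 9.2×57.2 = 526.2.
t* = √526.2 = 22.94 min.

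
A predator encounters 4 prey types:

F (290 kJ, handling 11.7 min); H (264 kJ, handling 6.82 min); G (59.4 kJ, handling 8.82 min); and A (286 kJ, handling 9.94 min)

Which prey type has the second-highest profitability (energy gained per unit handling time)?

A

In descending order of E/h:
H: 264/6.82 = 38.7 kJ/min
A: 286/9.94 = 28.8 kJ/min
F: 290/11.7 = 24.8 kJ/min
G: 59.4/8.82 = 6.73 kJ/min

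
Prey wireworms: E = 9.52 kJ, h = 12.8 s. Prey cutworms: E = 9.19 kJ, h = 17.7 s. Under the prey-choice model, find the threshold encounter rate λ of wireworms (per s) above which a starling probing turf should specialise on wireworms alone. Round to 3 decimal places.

The zero-one rule: include cutworms iff E₂/h₂ > λE₁/(1+λh₁). Equality gives the switch point.
λE₁h₂ = E₂ + λE₂h₁ ⇒ λ = E₂/(E₁h₂ − E₂h₁) = 9.19/(168.5 − 117.6) = 0.1806 per s.

0.181 per s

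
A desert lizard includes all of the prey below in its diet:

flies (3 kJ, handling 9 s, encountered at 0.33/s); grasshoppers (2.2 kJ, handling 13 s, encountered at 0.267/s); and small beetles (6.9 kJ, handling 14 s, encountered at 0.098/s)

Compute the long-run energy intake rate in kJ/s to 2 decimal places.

R = (0.33×3 + 0.267×2.2 + 0.098×6.9) / (1 + 0.33×9 + 0.267×13 + 0.098×14) = 2.254/8.813 = 0.2557 kJ/s.

0.26 kJ/s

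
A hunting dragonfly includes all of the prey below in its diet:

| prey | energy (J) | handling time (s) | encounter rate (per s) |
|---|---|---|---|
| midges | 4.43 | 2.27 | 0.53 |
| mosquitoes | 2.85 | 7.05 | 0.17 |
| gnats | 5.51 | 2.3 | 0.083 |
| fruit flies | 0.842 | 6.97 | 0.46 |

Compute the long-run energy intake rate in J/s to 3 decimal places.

R = (0.53×4.43 + 0.17×2.85 + 0.083×5.51 + 0.46×0.842) / (1 + 0.53×2.27 + 0.17×7.05 + 0.083×2.3 + 0.46×6.97) = 3.677/6.799 = 0.5408 J/s.

0.541 J/s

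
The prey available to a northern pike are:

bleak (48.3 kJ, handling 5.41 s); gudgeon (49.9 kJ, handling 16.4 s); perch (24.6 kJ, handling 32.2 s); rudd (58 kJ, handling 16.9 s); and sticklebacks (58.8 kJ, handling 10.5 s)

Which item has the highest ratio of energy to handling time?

bleak

Profitability E/h (kJ/s): bleak = 48.3/5.41 = 8.93, gudgeon = 49.9/16.4 = 3.04, perch = 24.6/32.2 = 0.764, rudd = 58/16.9 = 3.43, sticklebacks = 58.8/10.5 = 5.6.
Ranked: bleak > sticklebacks > rudd > gudgeon > perch.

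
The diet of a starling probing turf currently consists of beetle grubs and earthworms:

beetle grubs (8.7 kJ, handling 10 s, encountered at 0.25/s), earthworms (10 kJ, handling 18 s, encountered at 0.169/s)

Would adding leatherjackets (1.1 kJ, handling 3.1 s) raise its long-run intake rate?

No

On beetle grubs and earthworms alone, R = ΣλE/(1+Σλh) = 3.865/6.542 = 0.5908 kJ/s.
Profitability of leatherjackets: 1.1/3.1 = 0.3548 kJ/s.
0.3548 < 0.5908, so adding leatherjackets would lower the average — exclude it.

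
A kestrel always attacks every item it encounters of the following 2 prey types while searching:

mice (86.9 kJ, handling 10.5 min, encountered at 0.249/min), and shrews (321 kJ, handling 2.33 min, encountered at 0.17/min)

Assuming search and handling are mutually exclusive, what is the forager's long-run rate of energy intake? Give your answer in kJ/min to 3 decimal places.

19.002 kJ/min

R = (0.249×86.9 + 0.17×321) / (1 + 0.249×10.5 + 0.17×2.33) = 76.21/4.011 = 19 kJ/min.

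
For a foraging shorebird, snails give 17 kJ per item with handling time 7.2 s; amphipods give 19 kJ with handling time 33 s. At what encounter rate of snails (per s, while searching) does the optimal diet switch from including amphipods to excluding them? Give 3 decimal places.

Drop amphipods once their profitability E₂/h₂ falls below the rate achievable on snails alone: E₂/h₂ = λE₁/(1 + λh₁).
Solve for λ: λE₁h₂ = E₂(1 + λh₁) → λ(E₁h₂ − E₂h₁) = E₂ → λ = E₂/(E₁h₂ − E₂h₁).
λ = 19/(17×33 − 19×7.2) = 19/424.2 = 0.04479 per s.

0.045 per s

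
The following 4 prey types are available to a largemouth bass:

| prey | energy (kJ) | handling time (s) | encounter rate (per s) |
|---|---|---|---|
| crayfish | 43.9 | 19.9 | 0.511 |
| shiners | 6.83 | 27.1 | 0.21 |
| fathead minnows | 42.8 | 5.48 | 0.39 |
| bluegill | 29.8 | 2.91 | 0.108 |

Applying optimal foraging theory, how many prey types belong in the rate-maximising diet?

Rank by E/h (kJ/s): bluegill 10.2, fathead minnows 7.81, crayfish 2.21, shiners 0.252. Include each in turn until the next type's E/h falls below the running intake rate.
Rate on top 1: 2.449. fathead minnows: 7.81 > 2.449 → include.
Rate on top 2: 5.769. crayfish: 2.21 < 5.769 → exclude; stop.
Optimal diet: bluegill, fathead minnows — 2 of 4 types.

2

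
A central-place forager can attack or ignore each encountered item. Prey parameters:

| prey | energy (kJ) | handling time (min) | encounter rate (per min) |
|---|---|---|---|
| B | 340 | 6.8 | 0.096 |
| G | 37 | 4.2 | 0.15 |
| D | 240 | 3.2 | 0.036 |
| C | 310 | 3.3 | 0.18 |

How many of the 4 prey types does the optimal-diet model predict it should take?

3

Profitabilities (E/h, kJ/min): C 93.9, D 75, B 50, G 8.81. Add prey in this order while the next type's profitability exceeds the intake rate on those already taken.
Rate on top 1: 35.01. D: 75 > 35.01 → include.
Rate on top 2: 37.7. B: 50 > 37.7 → include.
Rate on top 3: 41.1. G: 8.81 < 41.1 → exclude; stop.
Optimal diet: C, D, B — 3 of 4 types.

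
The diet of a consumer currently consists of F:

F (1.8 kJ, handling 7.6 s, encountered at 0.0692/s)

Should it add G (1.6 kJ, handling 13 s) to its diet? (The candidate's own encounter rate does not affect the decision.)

Yes

Intake rate on the current diet: R = (0.0692×1.8) / (1 + 0.0692×7.6) = 0.1246/1.526 = 0.08163 kJ/s.
G: E/h = 1.6/13 = 0.1231 kJ/s.
0.1231 > 0.08163, so adding G raises the average — include it.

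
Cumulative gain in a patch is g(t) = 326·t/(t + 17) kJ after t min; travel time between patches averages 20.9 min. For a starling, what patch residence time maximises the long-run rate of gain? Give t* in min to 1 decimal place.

Maximise g(t)/(T+t): set derivative to zero → g'(t)(T+t) = g(t).
g'(t) = 326·17/(t + 17)². Setting 326·17/(t+17)² = 326t/[(t+17)(20.9+t)] gives 17(20.9+t) = t(t+17), so t² = 17×20.9 = 355.3.
t* = √355.3 = 18.85 min.

18.8 min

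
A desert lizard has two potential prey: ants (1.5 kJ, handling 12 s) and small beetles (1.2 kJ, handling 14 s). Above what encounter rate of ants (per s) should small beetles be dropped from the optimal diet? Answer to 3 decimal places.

At the threshold, the rate on ants alone equals the profitability of small beetles: λ·1.5/(1 + λ·12) = 1.2/14 = 0.08571.
Rearranging, λ(1.5 − 0.08571×12) = 0.08571, so λ = 0.08571/0.4714 = 0.1818 per s.

0.182 per s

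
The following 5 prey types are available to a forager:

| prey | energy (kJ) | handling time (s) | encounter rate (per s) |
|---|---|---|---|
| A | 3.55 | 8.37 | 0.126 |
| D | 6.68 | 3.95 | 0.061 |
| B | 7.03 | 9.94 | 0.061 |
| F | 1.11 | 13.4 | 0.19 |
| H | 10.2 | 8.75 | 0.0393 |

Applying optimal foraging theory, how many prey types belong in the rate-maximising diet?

E/h in descending order: D 1.69, H 1.17, B 0.707, A 0.424, F 0.0828 kJ/s. The optimal diet is the largest prefix of this list for which every included type satisfies E_i/h_i > R on the types above it.
Rate on top 1: 0.3284. H: 1.17 > 0.3284 → include.
Rate on top 2: 0.5101. B: 0.707 > 0.5101 → include.
Rate on top 3: 0.5646. A: 0.424 < 0.5646 → exclude; stop.
Optimal diet: D, H, B — 3 of 5 types.

3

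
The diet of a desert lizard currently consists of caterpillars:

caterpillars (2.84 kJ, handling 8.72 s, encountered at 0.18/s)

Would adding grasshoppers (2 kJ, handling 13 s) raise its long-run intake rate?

Intake rate on the current diet: R = (0.18×2.84) / (1 + 0.18×8.72) = 0.5112/2.57 = 0.1989 kJ/s.
grasshoppers: E/h = 2/13 = 0.1538 kJ/s.
0.1538 < 0.1989, so adding grasshoppers would lower the average — exclude it.

No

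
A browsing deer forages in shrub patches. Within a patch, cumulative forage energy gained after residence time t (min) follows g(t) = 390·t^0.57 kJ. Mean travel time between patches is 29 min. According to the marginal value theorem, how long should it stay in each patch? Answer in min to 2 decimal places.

Maximise g(t)/(T+t): set derivative to zero → g'(t)(T+t) = g(t).
g'(t) = 0.57·390·t^-0.43. Setting 0.57·390·t^-0.43 = 390·t^0.57/(29+t) gives 0.57(29+t) = t, so 0.43·t = 0.57×29.
t* = 0.57×29/0.43 = 38.44 min.

38.44 min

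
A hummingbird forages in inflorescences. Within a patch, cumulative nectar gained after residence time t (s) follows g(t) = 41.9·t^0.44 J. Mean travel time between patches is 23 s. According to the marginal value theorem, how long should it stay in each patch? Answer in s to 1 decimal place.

By the marginal value theorem, leave when the instantaneous gain rate g'(t) equals the habitat-wide average g(t)/(T + t).
g'(t) = 0.44·41.9·t^-0.56. Setting 0.44·41.9·t^-0.56 = 41.9·t^0.44/(23+t) gives 0.44(23+t) = t, so 0.56·t = 0.44×23.
t* = 0.44×23/0.56 = 18.07 s.

18.1 s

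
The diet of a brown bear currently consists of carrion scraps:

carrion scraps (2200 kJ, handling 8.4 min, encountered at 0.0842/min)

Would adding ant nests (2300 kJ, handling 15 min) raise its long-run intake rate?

Yes

Current rate: (0.0842×2200)/(1 + 0.0842×8.4) = 108.5 kJ/min.
Profitability of ant nests: 2300/15 = 153.3 kJ/min.
153.3 > 108.5, so adding ant nests raises the average — include it.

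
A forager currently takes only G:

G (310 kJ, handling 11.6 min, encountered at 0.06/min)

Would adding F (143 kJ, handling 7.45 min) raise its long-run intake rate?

On G alone, R = ΣλE/(1+Σλh) = 18.6/1.696 = 10.97 kJ/min.
F: E/h = 143/7.45 = 19.19 kJ/min.
Since 19.19 > R, including F increases the long-run rate.

Yes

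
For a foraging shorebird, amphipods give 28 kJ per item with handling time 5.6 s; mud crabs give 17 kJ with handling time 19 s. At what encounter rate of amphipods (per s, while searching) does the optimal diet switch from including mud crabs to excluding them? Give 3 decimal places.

0.039 per s

The zero-one rule: include mud crabs iff E₂/h₂ > λE₁/(1+λh₁). Equality gives the switch point.
λE₁h₂ = E₂ + λE₂h₁ ⇒ λ = E₂/(E₁h₂ − E₂h₁) = 17/(532 − 95.2) = 0.03892 per s.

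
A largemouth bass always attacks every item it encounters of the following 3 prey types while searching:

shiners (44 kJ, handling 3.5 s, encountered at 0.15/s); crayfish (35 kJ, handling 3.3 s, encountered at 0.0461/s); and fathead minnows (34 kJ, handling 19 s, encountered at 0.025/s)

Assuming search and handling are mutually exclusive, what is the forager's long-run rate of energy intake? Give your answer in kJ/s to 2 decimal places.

4.21 kJ/s

R = Σλ_iE_i / (1 + Σλ_ih_i)
Numerator: 0.15×44 + 0.0461×35 + 0.025×34 = 9.063
Denominator: 1 + 0.15×3.5 + 0.0461×3.3 + 0.025×19 = 2.152
R = 9.063/2.152 = 4.211 kJ/s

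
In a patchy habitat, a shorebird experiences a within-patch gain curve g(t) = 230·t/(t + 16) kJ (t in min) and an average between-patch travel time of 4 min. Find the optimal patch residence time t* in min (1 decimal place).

8.0 min

Maximise g(t)/(T+t): set derivative to zero → g'(t)(T+t) = g(t).
g'(t) = 230·16/(t + 16)². Setting 230·16/(t+16)² = 230t/[(t+16)(4+t)] gives 16(4+t) = t(t+16), so t² = 16×4 = 64.
t* = √64 = 8 min.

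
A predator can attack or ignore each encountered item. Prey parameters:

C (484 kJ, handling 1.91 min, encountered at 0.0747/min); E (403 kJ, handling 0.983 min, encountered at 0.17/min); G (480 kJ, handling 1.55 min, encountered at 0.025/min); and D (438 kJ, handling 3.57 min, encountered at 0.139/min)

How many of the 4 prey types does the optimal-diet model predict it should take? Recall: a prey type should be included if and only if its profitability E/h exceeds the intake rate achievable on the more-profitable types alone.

Profitabilities (E/h, kJ/min): E 410, G 310, C 253, D 123. Add prey in this order while the next type's profitability exceeds the intake rate on those already taken.
Rate on top 1: 58.7. G: 310 > 58.7 → include.
Rate on top 2: 66.77. C: 253 > 66.77 → include.
Rate on top 3: 86.51. D: 123 > 86.51 → include.
Optimal diet: E, G, C, D — 4 of 4 types.

4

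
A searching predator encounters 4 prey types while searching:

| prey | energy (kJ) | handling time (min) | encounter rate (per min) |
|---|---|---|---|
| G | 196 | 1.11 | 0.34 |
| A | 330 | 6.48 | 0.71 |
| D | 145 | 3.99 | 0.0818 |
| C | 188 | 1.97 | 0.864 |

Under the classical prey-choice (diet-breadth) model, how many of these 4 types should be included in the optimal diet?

2

Rank by E/h (kJ/min): G 177, C 95.4, A 50.9, D 36.3. Include each in turn until the next type's E/h falls below the running intake rate.
Rate on top 1: 48.38. C: 95.4 > 48.38 → include.
Rate on top 2: 74.39. A: 50.9 < 74.39 → exclude; stop.
Optimal diet: G, C — 2 of 4 types.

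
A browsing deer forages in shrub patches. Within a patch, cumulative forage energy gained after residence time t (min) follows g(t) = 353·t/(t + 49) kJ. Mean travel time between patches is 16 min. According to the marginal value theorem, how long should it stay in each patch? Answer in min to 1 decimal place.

28.0 min

By the marginal value theorem, leave when the instantaneous gain rate g'(t) equals the habitat-wide average g(t)/(T + t).
g'(t) = 353·49/(t + 49)². Setting 353·49/(t+49)² = 353t/[(t+49)(16+t)] gives 49(16+t) = t(t+49), so t² = 49×16 = 784.
t* = √784 = 28 min.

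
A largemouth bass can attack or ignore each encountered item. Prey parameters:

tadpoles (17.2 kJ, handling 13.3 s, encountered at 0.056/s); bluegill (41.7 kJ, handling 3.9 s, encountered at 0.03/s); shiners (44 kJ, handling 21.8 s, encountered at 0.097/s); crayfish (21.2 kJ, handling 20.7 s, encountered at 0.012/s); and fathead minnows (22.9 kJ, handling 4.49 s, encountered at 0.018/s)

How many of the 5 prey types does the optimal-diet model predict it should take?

Profitabilities (E/h, kJ/s): bluegill 10.7, fathead minnows 5.1, shiners 2.02, tadpoles 1.29, crayfish 1.02. Add prey in this order while the next type's profitability exceeds the intake rate on those already taken.
Rate on top 1: 1.12. fathead minnows: 5.1 > 1.12 → include.
Rate on top 2: 1.389. shiners: 2.02 > 1.389 → include.
Rate on top 3: 1.791. tadpoles: 1.29 < 1.791 → exclude; stop.
Optimal diet: bluegill, fathead minnows, shiners — 3 of 5 types.

3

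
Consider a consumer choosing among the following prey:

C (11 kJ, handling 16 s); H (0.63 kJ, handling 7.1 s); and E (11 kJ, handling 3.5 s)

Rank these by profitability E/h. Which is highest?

Profitability E/h (kJ/s): C = 11/16 = 0.688, H = 0.63/7.1 = 0.0887, E = 11/3.5 = 3.14.
Ranked: E > C > H.

E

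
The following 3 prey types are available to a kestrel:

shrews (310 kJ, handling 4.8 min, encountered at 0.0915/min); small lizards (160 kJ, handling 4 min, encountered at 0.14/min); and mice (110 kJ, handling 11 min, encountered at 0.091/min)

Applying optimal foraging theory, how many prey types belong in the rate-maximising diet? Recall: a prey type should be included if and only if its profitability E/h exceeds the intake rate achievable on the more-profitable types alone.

Profitabilities (E/h, kJ/min): shrews 64.6, small lizards 40, mice 10. Add prey in this order while the next type's profitability exceeds the intake rate on those already taken.
Rate on top 1: 19.71. small lizards: 40 > 19.71 → include.
Rate on top 2: 25.39. mice: 10 < 25.39 → exclude; stop.
Optimal diet: shrews, small lizards — 2 of 3 types.

2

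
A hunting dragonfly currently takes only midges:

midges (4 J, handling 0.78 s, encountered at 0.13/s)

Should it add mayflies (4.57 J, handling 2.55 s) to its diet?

Yes

Intake rate on the current diet: R = (0.13×4) / (1 + 0.13×0.78) = 0.52/1.101 = 0.4721 J/s.
mayflies: E/h = 4.57/2.55 = 1.792 J/s.
1.792 > 0.4721, so adding mayflies raises the average — include it.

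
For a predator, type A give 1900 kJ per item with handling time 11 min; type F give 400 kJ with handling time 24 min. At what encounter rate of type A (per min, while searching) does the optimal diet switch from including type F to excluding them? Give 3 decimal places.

At the threshold, the rate on type A alone equals the profitability of type F: λ·1900/(1 + λ·11) = 400/24 = 16.67.
Rearranging, λ(1900 − 16.67×11) = 16.67, so λ = 16.67/1717 = 0.009709 per min.

0.010 per min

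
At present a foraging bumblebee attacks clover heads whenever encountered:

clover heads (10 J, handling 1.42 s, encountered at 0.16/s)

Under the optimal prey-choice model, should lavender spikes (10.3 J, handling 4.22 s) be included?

Yes

Intake rate on the current diet: R = (0.16×10) / (1 + 0.16×1.42) = 1.6/1.227 = 1.304 J/s.
Profitability of lavender spikes: 10.3/4.22 = 2.441 J/s.
2.441 > 1.304, so adding lavender spikes raises the average — include it.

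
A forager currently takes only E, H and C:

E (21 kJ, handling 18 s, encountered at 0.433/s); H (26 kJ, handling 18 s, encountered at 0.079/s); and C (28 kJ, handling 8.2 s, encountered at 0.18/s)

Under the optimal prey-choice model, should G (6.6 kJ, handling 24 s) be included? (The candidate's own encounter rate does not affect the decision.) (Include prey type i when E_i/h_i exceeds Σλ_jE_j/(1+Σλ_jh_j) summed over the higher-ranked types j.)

No

Current rate: (0.433×21 + 0.079×26 + 0.18×28)/(1 + 0.433×18 + 0.079×18 + 0.18×8.2) = 1.384 kJ/s.
Profitability of G: 6.6/24 = 0.275 kJ/s.
Since 0.275 < R, time spent handling G is better spent searching.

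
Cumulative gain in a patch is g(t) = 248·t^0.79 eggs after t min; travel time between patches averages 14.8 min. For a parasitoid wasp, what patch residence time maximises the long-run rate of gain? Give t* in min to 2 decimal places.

By the marginal value theorem, leave when the instantaneous gain rate g'(t) equals the habitat-wide average g(t)/(T + t).
g'(t) = 0.79·248·t^-0.21. Setting 0.79·248·t^-0.21 = 248·t^0.79/(14.8+t) gives 0.79(14.8+t) = t, so 0.21·t = 0.79×14.8.
t* = 0.79×14.8/0.21 = 55.68 min.

55.68 min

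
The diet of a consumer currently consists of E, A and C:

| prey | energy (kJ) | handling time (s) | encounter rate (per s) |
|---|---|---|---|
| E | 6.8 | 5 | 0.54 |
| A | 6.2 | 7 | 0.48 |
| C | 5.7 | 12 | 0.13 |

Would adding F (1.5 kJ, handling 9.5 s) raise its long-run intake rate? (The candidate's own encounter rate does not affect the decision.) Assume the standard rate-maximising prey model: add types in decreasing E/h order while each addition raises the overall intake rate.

No

On E, A and C alone, R = ΣλE/(1+Σλh) = 7.389/8.62 = 0.8572 kJ/s.
F: E/h = 1.5/9.5 = 0.1579 kJ/s.
Since 0.1579 < R, time spent handling F is better spent searching.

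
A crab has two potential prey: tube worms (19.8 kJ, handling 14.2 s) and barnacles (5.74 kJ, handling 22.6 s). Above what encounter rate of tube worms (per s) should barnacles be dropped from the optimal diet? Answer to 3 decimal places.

Drop barnacles once their profitability E₂/h₂ falls below the rate achievable on tube worms alone: E₂/h₂ = λE₁/(1 + λh₁).
Solve for λ: λE₁h₂ = E₂(1 + λh₁) → λ(E₁h₂ − E₂h₁) = E₂ → λ = E₂/(E₁h₂ − E₂h₁).
λ = 5.74/(19.8×22.6 − 5.74×14.2) = 5.74/366 = 0.01568 per s.

0.016 per s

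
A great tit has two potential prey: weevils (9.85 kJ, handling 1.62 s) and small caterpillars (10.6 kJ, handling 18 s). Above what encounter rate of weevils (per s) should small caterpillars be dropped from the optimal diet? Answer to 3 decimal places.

0.066 per s

At the threshold, the rate on weevils alone equals the profitability of small caterpillars: λ·9.85/(1 + λ·1.62) = 10.6/18 = 0.5889.
Rearranging, λ(9.85 − 0.5889×1.62) = 0.5889, so λ = 0.5889/8.896 = 0.0662 per s.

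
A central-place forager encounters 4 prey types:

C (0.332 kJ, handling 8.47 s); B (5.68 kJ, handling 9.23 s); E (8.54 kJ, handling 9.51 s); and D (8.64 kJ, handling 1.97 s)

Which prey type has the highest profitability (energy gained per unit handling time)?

D

In descending order of E/h:
D: 8.64/1.97 = 4.39 kJ/s
E: 8.54/9.51 = 0.898 kJ/s
B: 5.68/9.23 = 0.615 kJ/s
C: 0.332/8.47 = 0.0392 kJ/s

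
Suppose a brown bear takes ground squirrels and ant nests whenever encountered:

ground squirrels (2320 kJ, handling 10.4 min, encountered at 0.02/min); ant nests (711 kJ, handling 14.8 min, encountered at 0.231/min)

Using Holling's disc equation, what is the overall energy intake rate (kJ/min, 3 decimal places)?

R = (0.02×2320 + 0.231×711) / (1 + 0.02×10.4 + 0.231×14.8) = 210.6/4.627 = 45.53 kJ/min.

45.526 kJ/min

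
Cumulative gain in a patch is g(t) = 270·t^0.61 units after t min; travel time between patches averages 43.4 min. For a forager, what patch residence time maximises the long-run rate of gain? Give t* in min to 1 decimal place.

Optimal t* satisfies g'(t*) = g(t*)/(T + t*).
g'(t) = 0.61·270·t^-0.39. Setting 0.61·270·t^-0.39 = 270·t^0.61/(43.4+t) gives 0.61(43.4+t) = t, so 0.39·t = 0.61×43.4.
t* = 0.61×43.4/0.39 = 67.88 min.

67.9 min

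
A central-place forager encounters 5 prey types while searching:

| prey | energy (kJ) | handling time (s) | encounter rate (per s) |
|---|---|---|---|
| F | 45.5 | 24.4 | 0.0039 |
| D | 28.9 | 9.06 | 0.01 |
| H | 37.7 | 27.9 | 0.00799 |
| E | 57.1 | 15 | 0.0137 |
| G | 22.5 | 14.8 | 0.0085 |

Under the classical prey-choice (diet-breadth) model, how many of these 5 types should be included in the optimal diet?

E/h in descending order: E 3.81, D 3.19, F 1.86, G 1.52, H 1.35 kJ/s. The optimal diet is the largest prefix of this list for which every included type satisfies E_i/h_i > R on the types above it.
Rate on top 1: 0.6489. D: 3.19 > 0.6489 → include.
Rate on top 2: 0.8265. F: 1.86 > 0.8265 → include.
Rate on top 3: 0.8975. G: 1.52 > 0.8975 → include.
Rate on top 4: 0.9492. H: 1.35 > 0.9492 → include.
Optimal diet: E, D, F, G, H — 5 of 5 types.

5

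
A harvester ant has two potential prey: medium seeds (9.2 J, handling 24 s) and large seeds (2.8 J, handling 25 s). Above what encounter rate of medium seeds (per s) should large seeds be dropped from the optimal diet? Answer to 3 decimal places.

The zero-one rule: include large seeds iff E₂/h₂ > λE₁/(1+λh₁). Equality gives the switch point.
λE₁h₂ = E₂ + λE₂h₁ ⇒ λ = E₂/(E₁h₂ − E₂h₁) = 2.8/(230 − 67.2) = 0.0172 per s.

0.017 per s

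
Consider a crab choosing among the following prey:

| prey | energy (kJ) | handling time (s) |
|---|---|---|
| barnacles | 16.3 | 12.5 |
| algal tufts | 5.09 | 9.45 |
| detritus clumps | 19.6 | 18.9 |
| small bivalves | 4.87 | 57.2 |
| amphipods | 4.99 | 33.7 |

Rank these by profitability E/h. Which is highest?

In descending order of E/h:
barnacles: 16.3/12.5 = 1.3 kJ/s
detritus clumps: 19.6/18.9 = 1.04 kJ/s
algal tufts: 5.09/9.45 = 0.539 kJ/s
amphipods: 4.99/33.7 = 0.148 kJ/s
small bivalves: 4.87/57.2 = 0.0851 kJ/s

barnacles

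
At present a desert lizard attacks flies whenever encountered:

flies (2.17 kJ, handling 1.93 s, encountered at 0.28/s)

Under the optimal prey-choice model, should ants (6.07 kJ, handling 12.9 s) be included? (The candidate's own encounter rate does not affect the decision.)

Intake rate on the current diet: R = (0.28×2.17) / (1 + 0.28×1.93) = 0.6076/1.54 = 0.3944 kJ/s.
Profitability of ants: 6.07/12.9 = 0.4705 kJ/s.
Since 0.4705 > R, including ants increases the long-run rate.

Yes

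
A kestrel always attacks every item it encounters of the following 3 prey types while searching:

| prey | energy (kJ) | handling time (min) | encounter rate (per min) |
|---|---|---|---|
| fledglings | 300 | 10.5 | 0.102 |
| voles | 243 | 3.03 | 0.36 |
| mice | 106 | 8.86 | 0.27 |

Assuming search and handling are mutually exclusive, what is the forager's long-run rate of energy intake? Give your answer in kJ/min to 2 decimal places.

R = Σλ_iE_i / (1 + Σλ_ih_i)
Numerator: 0.102×300 + 0.36×243 + 0.27×106 = 146.7
Denominator: 1 + 0.102×10.5 + 0.36×3.03 + 0.27×8.86 = 5.554
R = 146.7/5.554 = 26.41 kJ/min

26.41 kJ/min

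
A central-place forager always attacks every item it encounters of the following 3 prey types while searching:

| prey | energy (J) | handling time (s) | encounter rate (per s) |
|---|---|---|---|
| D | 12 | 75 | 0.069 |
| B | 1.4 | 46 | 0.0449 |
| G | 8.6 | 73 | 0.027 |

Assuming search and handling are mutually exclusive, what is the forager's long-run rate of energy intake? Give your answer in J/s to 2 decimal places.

R = Σλ_iE_i / (1 + Σλ_ih_i)
Numerator: 0.069×12 + 0.0449×1.4 + 0.027×8.6 = 1.123
Denominator: 1 + 0.069×75 + 0.0449×46 + 0.027×73 = 10.21
R = 1.123/10.21 = 0.11 J/s

0.11 J/s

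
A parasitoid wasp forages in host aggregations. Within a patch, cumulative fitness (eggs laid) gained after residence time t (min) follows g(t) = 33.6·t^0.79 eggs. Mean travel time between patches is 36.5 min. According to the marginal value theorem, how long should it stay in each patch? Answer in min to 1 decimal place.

137.3 min

Optimal t* satisfies g'(t*) = g(t*)/(T + t*).
g'(t) = 0.79·33.6·t^-0.21. Setting 0.79·33.6·t^-0.21 = 33.6·t^0.79/(36.5+t) gives 0.79(36.5+t) = t, so 0.21·t = 0.79×36.5.
t* = 0.79×36.5/0.21 = 137.3 min.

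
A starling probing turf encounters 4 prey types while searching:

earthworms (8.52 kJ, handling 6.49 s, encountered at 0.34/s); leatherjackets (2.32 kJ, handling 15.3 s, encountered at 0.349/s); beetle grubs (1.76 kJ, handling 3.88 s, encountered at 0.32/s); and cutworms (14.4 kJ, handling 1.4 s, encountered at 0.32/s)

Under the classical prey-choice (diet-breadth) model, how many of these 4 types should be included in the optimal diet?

E/h in descending order: cutworms 10.3, earthworms 1.31, beetle grubs 0.454, leatherjackets 0.152 kJ/s. The optimal diet is the largest prefix of this list for which every included type satisfies E_i/h_i > R on the types above it.
Rate on top 1: 3.182. earthworms: 1.31 < 3.182 → exclude; stop.
Optimal diet: cutworms — 1 of 4 types.

1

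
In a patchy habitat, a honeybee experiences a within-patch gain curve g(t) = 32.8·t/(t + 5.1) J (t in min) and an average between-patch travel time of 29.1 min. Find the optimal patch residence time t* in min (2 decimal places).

12.18 min

Maximise g(t)/(T+t): set derivative to zero → g'(t)(T+t) = g(t).
g'(t) = 32.8·5.1/(t + 5.1)². Setting 32.8·5.1/(t+5.1)² = 32.8t/[(t+5.1)(29.1+t)] gives 5.1(29.1+t) = t(t+5.1), so t² = 5.1×29.1 = 148.4.
t* = √148.4 = 12.18 min.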